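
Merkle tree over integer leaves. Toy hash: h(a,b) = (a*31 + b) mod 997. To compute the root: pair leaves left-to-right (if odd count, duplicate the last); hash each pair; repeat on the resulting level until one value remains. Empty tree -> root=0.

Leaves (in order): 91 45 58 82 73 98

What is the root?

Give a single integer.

L0: [91, 45, 58, 82, 73, 98]
L1: h(91,45)=(91*31+45)%997=872 h(58,82)=(58*31+82)%997=883 h(73,98)=(73*31+98)%997=367 -> [872, 883, 367]
L2: h(872,883)=(872*31+883)%997=996 h(367,367)=(367*31+367)%997=777 -> [996, 777]
L3: h(996,777)=(996*31+777)%997=746 -> [746]

Answer: 746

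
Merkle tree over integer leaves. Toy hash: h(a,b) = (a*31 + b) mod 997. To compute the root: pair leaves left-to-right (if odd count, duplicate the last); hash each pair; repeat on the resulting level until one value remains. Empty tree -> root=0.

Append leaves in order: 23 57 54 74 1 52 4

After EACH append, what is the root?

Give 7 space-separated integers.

After append 23 (leaves=[23]):
  L0: [23]
  root=23
After append 57 (leaves=[23, 57]):
  L0: [23, 57]
  L1: h(23,57)=(23*31+57)%997=770 -> [770]
  root=770
After append 54 (leaves=[23, 57, 54]):
  L0: [23, 57, 54]
  L1: h(23,57)=(23*31+57)%997=770 h(54,54)=(54*31+54)%997=731 -> [770, 731]
  L2: h(770,731)=(770*31+731)%997=673 -> [673]
  root=673
After append 74 (leaves=[23, 57, 54, 74]):
  L0: [23, 57, 54, 74]
  L1: h(23,57)=(23*31+57)%997=770 h(54,74)=(54*31+74)%997=751 -> [770, 751]
  L2: h(770,751)=(770*31+751)%997=693 -> [693]
  root=693
After append 1 (leaves=[23, 57, 54, 74, 1]):
  L0: [23, 57, 54, 74, 1]
  L1: h(23,57)=(23*31+57)%997=770 h(54,74)=(54*31+74)%997=751 h(1,1)=(1*31+1)%997=32 -> [770, 751, 32]
  L2: h(770,751)=(770*31+751)%997=693 h(32,32)=(32*31+32)%997=27 -> [693, 27]
  L3: h(693,27)=(693*31+27)%997=573 -> [573]
  root=573
After append 52 (leaves=[23, 57, 54, 74, 1, 52]):
  L0: [23, 57, 54, 74, 1, 52]
  L1: h(23,57)=(23*31+57)%997=770 h(54,74)=(54*31+74)%997=751 h(1,52)=(1*31+52)%997=83 -> [770, 751, 83]
  L2: h(770,751)=(770*31+751)%997=693 h(83,83)=(83*31+83)%997=662 -> [693, 662]
  L3: h(693,662)=(693*31+662)%997=211 -> [211]
  root=211
After append 4 (leaves=[23, 57, 54, 74, 1, 52, 4]):
  L0: [23, 57, 54, 74, 1, 52, 4]
  L1: h(23,57)=(23*31+57)%997=770 h(54,74)=(54*31+74)%997=751 h(1,52)=(1*31+52)%997=83 h(4,4)=(4*31+4)%997=128 -> [770, 751, 83, 128]
  L2: h(770,751)=(770*31+751)%997=693 h(83,128)=(83*31+128)%997=707 -> [693, 707]
  L3: h(693,707)=(693*31+707)%997=256 -> [256]
  root=256

Answer: 23 770 673 693 573 211 256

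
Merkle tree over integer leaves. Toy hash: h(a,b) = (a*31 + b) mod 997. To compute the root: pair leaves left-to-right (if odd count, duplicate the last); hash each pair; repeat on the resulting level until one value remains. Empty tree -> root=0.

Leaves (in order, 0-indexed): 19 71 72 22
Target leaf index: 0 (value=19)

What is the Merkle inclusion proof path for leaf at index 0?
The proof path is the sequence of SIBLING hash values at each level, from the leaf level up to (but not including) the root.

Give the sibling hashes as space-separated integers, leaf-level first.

Answer: 71 260

Derivation:
L0 (leaves): [19, 71, 72, 22], target index=0
L1: h(19,71)=(19*31+71)%997=660 [pair 0] h(72,22)=(72*31+22)%997=260 [pair 1] -> [660, 260]
  Sibling for proof at L0: 71
L2: h(660,260)=(660*31+260)%997=780 [pair 0] -> [780]
  Sibling for proof at L1: 260
Root: 780
Proof path (sibling hashes from leaf to root): [71, 260]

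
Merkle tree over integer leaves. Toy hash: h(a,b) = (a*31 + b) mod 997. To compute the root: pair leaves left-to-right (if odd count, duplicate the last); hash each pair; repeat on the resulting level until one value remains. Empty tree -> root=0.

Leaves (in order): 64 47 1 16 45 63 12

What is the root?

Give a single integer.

L0: [64, 47, 1, 16, 45, 63, 12]
L1: h(64,47)=(64*31+47)%997=37 h(1,16)=(1*31+16)%997=47 h(45,63)=(45*31+63)%997=461 h(12,12)=(12*31+12)%997=384 -> [37, 47, 461, 384]
L2: h(37,47)=(37*31+47)%997=197 h(461,384)=(461*31+384)%997=717 -> [197, 717]
L3: h(197,717)=(197*31+717)%997=842 -> [842]

Answer: 842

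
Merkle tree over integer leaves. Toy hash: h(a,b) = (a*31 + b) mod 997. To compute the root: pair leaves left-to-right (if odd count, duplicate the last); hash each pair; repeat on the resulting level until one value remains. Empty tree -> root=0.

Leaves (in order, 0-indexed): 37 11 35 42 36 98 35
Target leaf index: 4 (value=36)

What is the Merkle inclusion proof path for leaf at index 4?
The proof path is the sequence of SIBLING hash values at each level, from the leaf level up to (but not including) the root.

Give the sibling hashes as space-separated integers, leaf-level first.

Answer: 98 123 136

Derivation:
L0 (leaves): [37, 11, 35, 42, 36, 98, 35], target index=4
L1: h(37,11)=(37*31+11)%997=161 [pair 0] h(35,42)=(35*31+42)%997=130 [pair 1] h(36,98)=(36*31+98)%997=217 [pair 2] h(35,35)=(35*31+35)%997=123 [pair 3] -> [161, 130, 217, 123]
  Sibling for proof at L0: 98
L2: h(161,130)=(161*31+130)%997=136 [pair 0] h(217,123)=(217*31+123)%997=868 [pair 1] -> [136, 868]
  Sibling for proof at L1: 123
L3: h(136,868)=(136*31+868)%997=99 [pair 0] -> [99]
  Sibling for proof at L2: 136
Root: 99
Proof path (sibling hashes from leaf to root): [98, 123, 136]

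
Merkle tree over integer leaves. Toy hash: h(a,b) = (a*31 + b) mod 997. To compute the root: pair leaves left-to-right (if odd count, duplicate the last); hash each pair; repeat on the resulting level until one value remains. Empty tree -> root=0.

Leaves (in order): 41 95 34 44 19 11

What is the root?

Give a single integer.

L0: [41, 95, 34, 44, 19, 11]
L1: h(41,95)=(41*31+95)%997=369 h(34,44)=(34*31+44)%997=101 h(19,11)=(19*31+11)%997=600 -> [369, 101, 600]
L2: h(369,101)=(369*31+101)%997=573 h(600,600)=(600*31+600)%997=257 -> [573, 257]
L3: h(573,257)=(573*31+257)%997=74 -> [74]

Answer: 74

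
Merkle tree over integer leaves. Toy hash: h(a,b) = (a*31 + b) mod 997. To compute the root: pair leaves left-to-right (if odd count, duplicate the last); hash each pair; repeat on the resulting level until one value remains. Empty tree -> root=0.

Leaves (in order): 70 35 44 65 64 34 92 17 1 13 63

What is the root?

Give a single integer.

Answer: 42

Derivation:
L0: [70, 35, 44, 65, 64, 34, 92, 17, 1, 13, 63]
L1: h(70,35)=(70*31+35)%997=211 h(44,65)=(44*31+65)%997=432 h(64,34)=(64*31+34)%997=24 h(92,17)=(92*31+17)%997=875 h(1,13)=(1*31+13)%997=44 h(63,63)=(63*31+63)%997=22 -> [211, 432, 24, 875, 44, 22]
L2: h(211,432)=(211*31+432)%997=991 h(24,875)=(24*31+875)%997=622 h(44,22)=(44*31+22)%997=389 -> [991, 622, 389]
L3: h(991,622)=(991*31+622)%997=436 h(389,389)=(389*31+389)%997=484 -> [436, 484]
L4: h(436,484)=(436*31+484)%997=42 -> [42]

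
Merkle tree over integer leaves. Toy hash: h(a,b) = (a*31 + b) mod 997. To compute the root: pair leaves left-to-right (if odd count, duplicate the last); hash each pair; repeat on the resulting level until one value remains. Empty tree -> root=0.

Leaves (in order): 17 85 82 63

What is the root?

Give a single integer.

Answer: 640

Derivation:
L0: [17, 85, 82, 63]
L1: h(17,85)=(17*31+85)%997=612 h(82,63)=(82*31+63)%997=611 -> [612, 611]
L2: h(612,611)=(612*31+611)%997=640 -> [640]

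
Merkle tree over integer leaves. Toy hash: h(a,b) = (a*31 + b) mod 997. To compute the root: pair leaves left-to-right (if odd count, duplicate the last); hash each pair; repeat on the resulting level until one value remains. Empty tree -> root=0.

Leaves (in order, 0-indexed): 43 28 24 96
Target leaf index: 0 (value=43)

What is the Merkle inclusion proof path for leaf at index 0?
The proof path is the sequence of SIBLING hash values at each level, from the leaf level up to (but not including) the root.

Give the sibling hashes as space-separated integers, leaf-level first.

Answer: 28 840

Derivation:
L0 (leaves): [43, 28, 24, 96], target index=0
L1: h(43,28)=(43*31+28)%997=364 [pair 0] h(24,96)=(24*31+96)%997=840 [pair 1] -> [364, 840]
  Sibling for proof at L0: 28
L2: h(364,840)=(364*31+840)%997=160 [pair 0] -> [160]
  Sibling for proof at L1: 840
Root: 160
Proof path (sibling hashes from leaf to root): [28, 840]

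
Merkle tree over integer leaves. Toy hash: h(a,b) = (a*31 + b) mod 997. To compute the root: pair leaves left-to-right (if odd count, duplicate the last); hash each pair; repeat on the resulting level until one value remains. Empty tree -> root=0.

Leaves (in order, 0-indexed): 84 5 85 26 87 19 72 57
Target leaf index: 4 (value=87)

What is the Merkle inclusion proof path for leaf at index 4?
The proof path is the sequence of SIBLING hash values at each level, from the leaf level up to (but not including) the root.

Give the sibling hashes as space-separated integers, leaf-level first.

L0 (leaves): [84, 5, 85, 26, 87, 19, 72, 57], target index=4
L1: h(84,5)=(84*31+5)%997=615 [pair 0] h(85,26)=(85*31+26)%997=667 [pair 1] h(87,19)=(87*31+19)%997=722 [pair 2] h(72,57)=(72*31+57)%997=295 [pair 3] -> [615, 667, 722, 295]
  Sibling for proof at L0: 19
L2: h(615,667)=(615*31+667)%997=789 [pair 0] h(722,295)=(722*31+295)%997=743 [pair 1] -> [789, 743]
  Sibling for proof at L1: 295
L3: h(789,743)=(789*31+743)%997=277 [pair 0] -> [277]
  Sibling for proof at L2: 789
Root: 277
Proof path (sibling hashes from leaf to root): [19, 295, 789]

Answer: 19 295 789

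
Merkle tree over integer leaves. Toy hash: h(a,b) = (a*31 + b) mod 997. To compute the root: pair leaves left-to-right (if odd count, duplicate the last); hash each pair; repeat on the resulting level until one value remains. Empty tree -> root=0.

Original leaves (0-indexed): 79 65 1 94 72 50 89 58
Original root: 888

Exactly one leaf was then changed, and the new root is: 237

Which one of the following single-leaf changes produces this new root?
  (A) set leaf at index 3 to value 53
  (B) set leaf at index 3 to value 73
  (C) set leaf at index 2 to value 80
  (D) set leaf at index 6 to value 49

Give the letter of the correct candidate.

Original leaves: [79, 65, 1, 94, 72, 50, 89, 58]
Target new root: 237
Try each candidate change and compute the resulting root:
Candidate A: set leaf[3] = 53 -> leaves = [79, 65, 1, 53, 72, 50, 89, 58]
  L0: [79, 65, 1, 53, 72, 50, 89, 58]
  L1: h(79,65)=(79*31+65)%997=520 h(1,53)=(1*31+53)%997=84 h(72,50)=(72*31+50)%997=288 h(89,58)=(89*31+58)%997=823 -> [520, 84, 288, 823]
  L2: h(520,84)=(520*31+84)%997=252 h(288,823)=(288*31+823)%997=778 -> [252, 778]
  L3: h(252,778)=(252*31+778)%997=614 -> [614]
  root = 614 != target 237
Candidate B: set leaf[3] = 73 -> leaves = [79, 65, 1, 73, 72, 50, 89, 58]
  L0: [79, 65, 1, 73, 72, 50, 89, 58]
  L1: h(79,65)=(79*31+65)%997=520 h(1,73)=(1*31+73)%997=104 h(72,50)=(72*31+50)%997=288 h(89,58)=(89*31+58)%997=823 -> [520, 104, 288, 823]
  L2: h(520,104)=(520*31+104)%997=272 h(288,823)=(288*31+823)%997=778 -> [272, 778]
  L3: h(272,778)=(272*31+778)%997=237 -> [237]
  root = 237 == target 237  ** MATCH **
Candidate C: set leaf[2] = 80 -> leaves = [79, 65, 80, 94, 72, 50, 89, 58]
  L0: [79, 65, 80, 94, 72, 50, 89, 58]
  L1: h(79,65)=(79*31+65)%997=520 h(80,94)=(80*31+94)%997=580 h(72,50)=(72*31+50)%997=288 h(89,58)=(89*31+58)%997=823 -> [520, 580, 288, 823]
  L2: h(520,580)=(520*31+580)%997=748 h(288,823)=(288*31+823)%997=778 -> [748, 778]
  L3: h(748,778)=(748*31+778)%997=38 -> [38]
  root = 38 != target 237
Candidate D: set leaf[6] = 49 -> leaves = [79, 65, 1, 94, 72, 50, 49, 58]
  L0: [79, 65, 1, 94, 72, 50, 49, 58]
  L1: h(79,65)=(79*31+65)%997=520 h(1,94)=(1*31+94)%997=125 h(72,50)=(72*31+50)%997=288 h(49,58)=(49*31+58)%997=580 -> [520, 125, 288, 580]
  L2: h(520,125)=(520*31+125)%997=293 h(288,580)=(288*31+580)%997=535 -> [293, 535]
  L3: h(293,535)=(293*31+535)%997=645 -> [645]
  root = 645 != target 237
Candidate B produces the target root.

Answer: B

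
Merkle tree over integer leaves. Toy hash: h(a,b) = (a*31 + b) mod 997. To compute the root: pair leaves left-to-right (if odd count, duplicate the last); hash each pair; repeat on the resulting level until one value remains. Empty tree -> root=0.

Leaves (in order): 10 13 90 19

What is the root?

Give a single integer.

L0: [10, 13, 90, 19]
L1: h(10,13)=(10*31+13)%997=323 h(90,19)=(90*31+19)%997=815 -> [323, 815]
L2: h(323,815)=(323*31+815)%997=858 -> [858]

Answer: 858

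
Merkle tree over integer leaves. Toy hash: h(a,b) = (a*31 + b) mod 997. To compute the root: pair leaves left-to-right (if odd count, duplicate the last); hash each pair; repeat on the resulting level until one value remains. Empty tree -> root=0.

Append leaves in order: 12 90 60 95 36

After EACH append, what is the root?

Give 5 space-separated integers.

Answer: 12 462 290 325 80

Derivation:
After append 12 (leaves=[12]):
  L0: [12]
  root=12
After append 90 (leaves=[12, 90]):
  L0: [12, 90]
  L1: h(12,90)=(12*31+90)%997=462 -> [462]
  root=462
After append 60 (leaves=[12, 90, 60]):
  L0: [12, 90, 60]
  L1: h(12,90)=(12*31+90)%997=462 h(60,60)=(60*31+60)%997=923 -> [462, 923]
  L2: h(462,923)=(462*31+923)%997=290 -> [290]
  root=290
After append 95 (leaves=[12, 90, 60, 95]):
  L0: [12, 90, 60, 95]
  L1: h(12,90)=(12*31+90)%997=462 h(60,95)=(60*31+95)%997=958 -> [462, 958]
  L2: h(462,958)=(462*31+958)%997=325 -> [325]
  root=325
After append 36 (leaves=[12, 90, 60, 95, 36]):
  L0: [12, 90, 60, 95, 36]
  L1: h(12,90)=(12*31+90)%997=462 h(60,95)=(60*31+95)%997=958 h(36,36)=(36*31+36)%997=155 -> [462, 958, 155]
  L2: h(462,958)=(462*31+958)%997=325 h(155,155)=(155*31+155)%997=972 -> [325, 972]
  L3: h(325,972)=(325*31+972)%997=80 -> [80]
  root=80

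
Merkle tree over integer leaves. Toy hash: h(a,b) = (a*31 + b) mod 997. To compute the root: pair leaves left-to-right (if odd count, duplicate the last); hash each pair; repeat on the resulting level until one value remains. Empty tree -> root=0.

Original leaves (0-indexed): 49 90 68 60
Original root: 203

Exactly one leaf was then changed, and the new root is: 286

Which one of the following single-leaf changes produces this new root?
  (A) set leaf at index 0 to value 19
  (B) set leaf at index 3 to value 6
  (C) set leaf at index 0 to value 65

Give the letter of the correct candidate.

Original leaves: [49, 90, 68, 60]
Target new root: 286
Try each candidate change and compute the resulting root:
Candidate A: set leaf[0] = 19 -> leaves = [19, 90, 68, 60]
  L0: [19, 90, 68, 60]
  L1: h(19,90)=(19*31+90)%997=679 h(68,60)=(68*31+60)%997=174 -> [679, 174]
  L2: h(679,174)=(679*31+174)%997=286 -> [286]
  root = 286 == target 286  ** MATCH **
Candidate B: set leaf[3] = 6 -> leaves = [49, 90, 68, 6]
  L0: [49, 90, 68, 6]
  L1: h(49,90)=(49*31+90)%997=612 h(68,6)=(68*31+6)%997=120 -> [612, 120]
  L2: h(612,120)=(612*31+120)%997=149 -> [149]
  root = 149 != target 286
Candidate C: set leaf[0] = 65 -> leaves = [65, 90, 68, 60]
  L0: [65, 90, 68, 60]
  L1: h(65,90)=(65*31+90)%997=111 h(68,60)=(68*31+60)%997=174 -> [111, 174]
  L2: h(111,174)=(111*31+174)%997=624 -> [624]
  root = 624 != target 286
Candidate A produces the target root.

Answer: A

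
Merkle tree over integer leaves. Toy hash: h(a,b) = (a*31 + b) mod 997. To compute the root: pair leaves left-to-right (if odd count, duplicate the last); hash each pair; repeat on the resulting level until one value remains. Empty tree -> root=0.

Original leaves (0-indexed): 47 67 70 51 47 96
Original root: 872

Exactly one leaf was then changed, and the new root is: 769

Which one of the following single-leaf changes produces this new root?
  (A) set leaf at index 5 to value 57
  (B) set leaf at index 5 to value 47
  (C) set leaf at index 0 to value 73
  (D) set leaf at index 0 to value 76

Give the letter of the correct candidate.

Answer: C

Derivation:
Original leaves: [47, 67, 70, 51, 47, 96]
Target new root: 769
Try each candidate change and compute the resulting root:
Candidate A: set leaf[5] = 57 -> leaves = [47, 67, 70, 51, 47, 57]
  L0: [47, 67, 70, 51, 47, 57]
  L1: h(47,67)=(47*31+67)%997=527 h(70,51)=(70*31+51)%997=227 h(47,57)=(47*31+57)%997=517 -> [527, 227, 517]
  L2: h(527,227)=(527*31+227)%997=612 h(517,517)=(517*31+517)%997=592 -> [612, 592]
  L3: h(612,592)=(612*31+592)%997=621 -> [621]
  root = 621 != target 769
Candidate B: set leaf[5] = 47 -> leaves = [47, 67, 70, 51, 47, 47]
  L0: [47, 67, 70, 51, 47, 47]
  L1: h(47,67)=(47*31+67)%997=527 h(70,51)=(70*31+51)%997=227 h(47,47)=(47*31+47)%997=507 -> [527, 227, 507]
  L2: h(527,227)=(527*31+227)%997=612 h(507,507)=(507*31+507)%997=272 -> [612, 272]
  L3: h(612,272)=(612*31+272)%997=301 -> [301]
  root = 301 != target 769
Candidate C: set leaf[0] = 73 -> leaves = [73, 67, 70, 51, 47, 96]
  L0: [73, 67, 70, 51, 47, 96]
  L1: h(73,67)=(73*31+67)%997=336 h(70,51)=(70*31+51)%997=227 h(47,96)=(47*31+96)%997=556 -> [336, 227, 556]
  L2: h(336,227)=(336*31+227)%997=673 h(556,556)=(556*31+556)%997=843 -> [673, 843]
  L3: h(673,843)=(673*31+843)%997=769 -> [769]
  root = 769 == target 769  ** MATCH **
Candidate D: set leaf[0] = 76 -> leaves = [76, 67, 70, 51, 47, 96]
  L0: [76, 67, 70, 51, 47, 96]
  L1: h(76,67)=(76*31+67)%997=429 h(70,51)=(70*31+51)%997=227 h(47,96)=(47*31+96)%997=556 -> [429, 227, 556]
  L2: h(429,227)=(429*31+227)%997=565 h(556,556)=(556*31+556)%997=843 -> [565, 843]
  L3: h(565,843)=(565*31+843)%997=412 -> [412]
  root = 412 != target 769
Candidate C produces the target root.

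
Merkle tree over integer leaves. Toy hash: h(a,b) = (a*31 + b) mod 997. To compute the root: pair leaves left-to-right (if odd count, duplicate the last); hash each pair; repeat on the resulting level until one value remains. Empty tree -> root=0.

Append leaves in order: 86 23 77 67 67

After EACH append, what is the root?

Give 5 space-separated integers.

Answer: 86 695 81 71 22

Derivation:
After append 86 (leaves=[86]):
  L0: [86]
  root=86
After append 23 (leaves=[86, 23]):
  L0: [86, 23]
  L1: h(86,23)=(86*31+23)%997=695 -> [695]
  root=695
After append 77 (leaves=[86, 23, 77]):
  L0: [86, 23, 77]
  L1: h(86,23)=(86*31+23)%997=695 h(77,77)=(77*31+77)%997=470 -> [695, 470]
  L2: h(695,470)=(695*31+470)%997=81 -> [81]
  root=81
After append 67 (leaves=[86, 23, 77, 67]):
  L0: [86, 23, 77, 67]
  L1: h(86,23)=(86*31+23)%997=695 h(77,67)=(77*31+67)%997=460 -> [695, 460]
  L2: h(695,460)=(695*31+460)%997=71 -> [71]
  root=71
After append 67 (leaves=[86, 23, 77, 67, 67]):
  L0: [86, 23, 77, 67, 67]
  L1: h(86,23)=(86*31+23)%997=695 h(77,67)=(77*31+67)%997=460 h(67,67)=(67*31+67)%997=150 -> [695, 460, 150]
  L2: h(695,460)=(695*31+460)%997=71 h(150,150)=(150*31+150)%997=812 -> [71, 812]
  L3: h(71,812)=(71*31+812)%997=22 -> [22]
  root=22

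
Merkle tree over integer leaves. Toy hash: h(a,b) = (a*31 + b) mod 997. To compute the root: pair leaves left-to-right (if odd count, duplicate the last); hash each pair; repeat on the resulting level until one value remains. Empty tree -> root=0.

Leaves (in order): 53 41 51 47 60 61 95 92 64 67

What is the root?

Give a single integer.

L0: [53, 41, 51, 47, 60, 61, 95, 92, 64, 67]
L1: h(53,41)=(53*31+41)%997=687 h(51,47)=(51*31+47)%997=631 h(60,61)=(60*31+61)%997=924 h(95,92)=(95*31+92)%997=46 h(64,67)=(64*31+67)%997=57 -> [687, 631, 924, 46, 57]
L2: h(687,631)=(687*31+631)%997=991 h(924,46)=(924*31+46)%997=774 h(57,57)=(57*31+57)%997=827 -> [991, 774, 827]
L3: h(991,774)=(991*31+774)%997=588 h(827,827)=(827*31+827)%997=542 -> [588, 542]
L4: h(588,542)=(588*31+542)%997=824 -> [824]

Answer: 824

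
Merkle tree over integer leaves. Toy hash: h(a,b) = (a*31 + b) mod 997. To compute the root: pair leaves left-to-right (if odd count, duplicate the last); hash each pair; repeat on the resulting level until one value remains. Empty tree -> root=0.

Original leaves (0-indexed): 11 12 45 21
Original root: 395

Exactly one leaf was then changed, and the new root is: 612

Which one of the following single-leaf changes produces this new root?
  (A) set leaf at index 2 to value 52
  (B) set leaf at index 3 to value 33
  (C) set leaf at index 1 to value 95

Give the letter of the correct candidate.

Answer: A

Derivation:
Original leaves: [11, 12, 45, 21]
Target new root: 612
Try each candidate change and compute the resulting root:
Candidate A: set leaf[2] = 52 -> leaves = [11, 12, 52, 21]
  L0: [11, 12, 52, 21]
  L1: h(11,12)=(11*31+12)%997=353 h(52,21)=(52*31+21)%997=636 -> [353, 636]
  L2: h(353,636)=(353*31+636)%997=612 -> [612]
  root = 612 == target 612  ** MATCH **
Candidate B: set leaf[3] = 33 -> leaves = [11, 12, 45, 33]
  L0: [11, 12, 45, 33]
  L1: h(11,12)=(11*31+12)%997=353 h(45,33)=(45*31+33)%997=431 -> [353, 431]
  L2: h(353,431)=(353*31+431)%997=407 -> [407]
  root = 407 != target 612
Candidate C: set leaf[1] = 95 -> leaves = [11, 95, 45, 21]
  L0: [11, 95, 45, 21]
  L1: h(11,95)=(11*31+95)%997=436 h(45,21)=(45*31+21)%997=419 -> [436, 419]
  L2: h(436,419)=(436*31+419)%997=974 -> [974]
  root = 974 != target 612
Candidate A produces the target root.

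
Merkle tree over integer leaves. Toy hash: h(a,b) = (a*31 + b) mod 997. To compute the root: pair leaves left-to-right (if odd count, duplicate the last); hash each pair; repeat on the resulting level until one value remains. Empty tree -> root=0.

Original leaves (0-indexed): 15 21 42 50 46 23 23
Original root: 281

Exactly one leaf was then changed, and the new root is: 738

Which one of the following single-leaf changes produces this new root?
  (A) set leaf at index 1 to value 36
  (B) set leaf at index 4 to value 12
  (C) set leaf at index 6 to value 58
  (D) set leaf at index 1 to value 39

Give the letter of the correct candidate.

Original leaves: [15, 21, 42, 50, 46, 23, 23]
Target new root: 738
Try each candidate change and compute the resulting root:
Candidate A: set leaf[1] = 36 -> leaves = [15, 36, 42, 50, 46, 23, 23]
  L0: [15, 36, 42, 50, 46, 23, 23]
  L1: h(15,36)=(15*31+36)%997=501 h(42,50)=(42*31+50)%997=355 h(46,23)=(46*31+23)%997=452 h(23,23)=(23*31+23)%997=736 -> [501, 355, 452, 736]
  L2: h(501,355)=(501*31+355)%997=931 h(452,736)=(452*31+736)%997=790 -> [931, 790]
  L3: h(931,790)=(931*31+790)%997=738 -> [738]
  root = 738 == target 738  ** MATCH **
Candidate B: set leaf[4] = 12 -> leaves = [15, 21, 42, 50, 12, 23, 23]
  L0: [15, 21, 42, 50, 12, 23, 23]
  L1: h(15,21)=(15*31+21)%997=486 h(42,50)=(42*31+50)%997=355 h(12,23)=(12*31+23)%997=395 h(23,23)=(23*31+23)%997=736 -> [486, 355, 395, 736]
  L2: h(486,355)=(486*31+355)%997=466 h(395,736)=(395*31+736)%997=20 -> [466, 20]
  L3: h(466,20)=(466*31+20)%997=508 -> [508]
  root = 508 != target 738
Candidate C: set leaf[6] = 58 -> leaves = [15, 21, 42, 50, 46, 23, 58]
  L0: [15, 21, 42, 50, 46, 23, 58]
  L1: h(15,21)=(15*31+21)%997=486 h(42,50)=(42*31+50)%997=355 h(46,23)=(46*31+23)%997=452 h(58,58)=(58*31+58)%997=859 -> [486, 355, 452, 859]
  L2: h(486,355)=(486*31+355)%997=466 h(452,859)=(452*31+859)%997=913 -> [466, 913]
  L3: h(466,913)=(466*31+913)%997=404 -> [404]
  root = 404 != target 738
Candidate D: set leaf[1] = 39 -> leaves = [15, 39, 42, 50, 46, 23, 23]
  L0: [15, 39, 42, 50, 46, 23, 23]
  L1: h(15,39)=(15*31+39)%997=504 h(42,50)=(42*31+50)%997=355 h(46,23)=(46*31+23)%997=452 h(23,23)=(23*31+23)%997=736 -> [504, 355, 452, 736]
  L2: h(504,355)=(504*31+355)%997=27 h(452,736)=(452*31+736)%997=790 -> [27, 790]
  L3: h(27,790)=(27*31+790)%997=630 -> [630]
  root = 630 != target 738
Candidate A produces the target root.

Answer: A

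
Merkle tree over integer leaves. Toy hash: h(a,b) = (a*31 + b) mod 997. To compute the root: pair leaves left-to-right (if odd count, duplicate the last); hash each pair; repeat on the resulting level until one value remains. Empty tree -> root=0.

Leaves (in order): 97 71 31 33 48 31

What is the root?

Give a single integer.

Answer: 518

Derivation:
L0: [97, 71, 31, 33, 48, 31]
L1: h(97,71)=(97*31+71)%997=87 h(31,33)=(31*31+33)%997=994 h(48,31)=(48*31+31)%997=522 -> [87, 994, 522]
L2: h(87,994)=(87*31+994)%997=700 h(522,522)=(522*31+522)%997=752 -> [700, 752]
L3: h(700,752)=(700*31+752)%997=518 -> [518]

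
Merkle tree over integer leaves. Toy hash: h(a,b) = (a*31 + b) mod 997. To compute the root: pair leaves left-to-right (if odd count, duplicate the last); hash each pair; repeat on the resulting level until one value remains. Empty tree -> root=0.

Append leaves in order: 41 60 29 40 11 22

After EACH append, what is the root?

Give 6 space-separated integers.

Answer: 41 334 315 326 433 785

Derivation:
After append 41 (leaves=[41]):
  L0: [41]
  root=41
After append 60 (leaves=[41, 60]):
  L0: [41, 60]
  L1: h(41,60)=(41*31+60)%997=334 -> [334]
  root=334
After append 29 (leaves=[41, 60, 29]):
  L0: [41, 60, 29]
  L1: h(41,60)=(41*31+60)%997=334 h(29,29)=(29*31+29)%997=928 -> [334, 928]
  L2: h(334,928)=(334*31+928)%997=315 -> [315]
  root=315
After append 40 (leaves=[41, 60, 29, 40]):
  L0: [41, 60, 29, 40]
  L1: h(41,60)=(41*31+60)%997=334 h(29,40)=(29*31+40)%997=939 -> [334, 939]
  L2: h(334,939)=(334*31+939)%997=326 -> [326]
  root=326
After append 11 (leaves=[41, 60, 29, 40, 11]):
  L0: [41, 60, 29, 40, 11]
  L1: h(41,60)=(41*31+60)%997=334 h(29,40)=(29*31+40)%997=939 h(11,11)=(11*31+11)%997=352 -> [334, 939, 352]
  L2: h(334,939)=(334*31+939)%997=326 h(352,352)=(352*31+352)%997=297 -> [326, 297]
  L3: h(326,297)=(326*31+297)%997=433 -> [433]
  root=433
After append 22 (leaves=[41, 60, 29, 40, 11, 22]):
  L0: [41, 60, 29, 40, 11, 22]
  L1: h(41,60)=(41*31+60)%997=334 h(29,40)=(29*31+40)%997=939 h(11,22)=(11*31+22)%997=363 -> [334, 939, 363]
  L2: h(334,939)=(334*31+939)%997=326 h(363,363)=(363*31+363)%997=649 -> [326, 649]
  L3: h(326,649)=(326*31+649)%997=785 -> [785]
  root=785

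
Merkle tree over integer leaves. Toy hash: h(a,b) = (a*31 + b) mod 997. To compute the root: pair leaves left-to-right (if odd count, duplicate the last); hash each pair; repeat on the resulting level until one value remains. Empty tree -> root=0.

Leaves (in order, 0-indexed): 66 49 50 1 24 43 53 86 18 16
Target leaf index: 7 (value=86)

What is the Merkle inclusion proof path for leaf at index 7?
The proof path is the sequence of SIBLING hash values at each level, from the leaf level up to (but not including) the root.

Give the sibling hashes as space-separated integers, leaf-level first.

L0 (leaves): [66, 49, 50, 1, 24, 43, 53, 86, 18, 16], target index=7
L1: h(66,49)=(66*31+49)%997=101 [pair 0] h(50,1)=(50*31+1)%997=554 [pair 1] h(24,43)=(24*31+43)%997=787 [pair 2] h(53,86)=(53*31+86)%997=732 [pair 3] h(18,16)=(18*31+16)%997=574 [pair 4] -> [101, 554, 787, 732, 574]
  Sibling for proof at L0: 53
L2: h(101,554)=(101*31+554)%997=694 [pair 0] h(787,732)=(787*31+732)%997=204 [pair 1] h(574,574)=(574*31+574)%997=422 [pair 2] -> [694, 204, 422]
  Sibling for proof at L1: 787
L3: h(694,204)=(694*31+204)%997=781 [pair 0] h(422,422)=(422*31+422)%997=543 [pair 1] -> [781, 543]
  Sibling for proof at L2: 694
L4: h(781,543)=(781*31+543)%997=826 [pair 0] -> [826]
  Sibling for proof at L3: 543
Root: 826
Proof path (sibling hashes from leaf to root): [53, 787, 694, 543]

Answer: 53 787 694 543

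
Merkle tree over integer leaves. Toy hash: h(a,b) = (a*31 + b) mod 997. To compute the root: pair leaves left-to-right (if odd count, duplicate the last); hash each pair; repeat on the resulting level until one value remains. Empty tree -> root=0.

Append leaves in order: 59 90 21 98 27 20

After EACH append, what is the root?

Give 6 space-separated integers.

After append 59 (leaves=[59]):
  L0: [59]
  root=59
After append 90 (leaves=[59, 90]):
  L0: [59, 90]
  L1: h(59,90)=(59*31+90)%997=922 -> [922]
  root=922
After append 21 (leaves=[59, 90, 21]):
  L0: [59, 90, 21]
  L1: h(59,90)=(59*31+90)%997=922 h(21,21)=(21*31+21)%997=672 -> [922, 672]
  L2: h(922,672)=(922*31+672)%997=341 -> [341]
  root=341
After append 98 (leaves=[59, 90, 21, 98]):
  L0: [59, 90, 21, 98]
  L1: h(59,90)=(59*31+90)%997=922 h(21,98)=(21*31+98)%997=749 -> [922, 749]
  L2: h(922,749)=(922*31+749)%997=418 -> [418]
  root=418
After append 27 (leaves=[59, 90, 21, 98, 27]):
  L0: [59, 90, 21, 98, 27]
  L1: h(59,90)=(59*31+90)%997=922 h(21,98)=(21*31+98)%997=749 h(27,27)=(27*31+27)%997=864 -> [922, 749, 864]
  L2: h(922,749)=(922*31+749)%997=418 h(864,864)=(864*31+864)%997=729 -> [418, 729]
  L3: h(418,729)=(418*31+729)%997=726 -> [726]
  root=726
After append 20 (leaves=[59, 90, 21, 98, 27, 20]):
  L0: [59, 90, 21, 98, 27, 20]
  L1: h(59,90)=(59*31+90)%997=922 h(21,98)=(21*31+98)%997=749 h(27,20)=(27*31+20)%997=857 -> [922, 749, 857]
  L2: h(922,749)=(922*31+749)%997=418 h(857,857)=(857*31+857)%997=505 -> [418, 505]
  L3: h(418,505)=(418*31+505)%997=502 -> [502]
  root=502

Answer: 59 922 341 418 726 502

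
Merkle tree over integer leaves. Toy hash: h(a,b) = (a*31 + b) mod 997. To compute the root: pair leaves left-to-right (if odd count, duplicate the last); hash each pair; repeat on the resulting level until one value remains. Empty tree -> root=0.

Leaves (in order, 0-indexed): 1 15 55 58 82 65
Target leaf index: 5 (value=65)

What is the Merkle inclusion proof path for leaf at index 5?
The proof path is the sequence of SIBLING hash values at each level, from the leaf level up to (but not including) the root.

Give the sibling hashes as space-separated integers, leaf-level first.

L0 (leaves): [1, 15, 55, 58, 82, 65], target index=5
L1: h(1,15)=(1*31+15)%997=46 [pair 0] h(55,58)=(55*31+58)%997=766 [pair 1] h(82,65)=(82*31+65)%997=613 [pair 2] -> [46, 766, 613]
  Sibling for proof at L0: 82
L2: h(46,766)=(46*31+766)%997=198 [pair 0] h(613,613)=(613*31+613)%997=673 [pair 1] -> [198, 673]
  Sibling for proof at L1: 613
L3: h(198,673)=(198*31+673)%997=829 [pair 0] -> [829]
  Sibling for proof at L2: 198
Root: 829
Proof path (sibling hashes from leaf to root): [82, 613, 198]

Answer: 82 613 198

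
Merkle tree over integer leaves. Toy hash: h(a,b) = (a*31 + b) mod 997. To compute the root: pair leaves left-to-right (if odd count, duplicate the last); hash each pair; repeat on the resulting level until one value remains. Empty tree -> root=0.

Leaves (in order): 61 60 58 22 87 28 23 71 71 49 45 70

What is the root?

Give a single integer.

Answer: 134

Derivation:
L0: [61, 60, 58, 22, 87, 28, 23, 71, 71, 49, 45, 70]
L1: h(61,60)=(61*31+60)%997=954 h(58,22)=(58*31+22)%997=823 h(87,28)=(87*31+28)%997=731 h(23,71)=(23*31+71)%997=784 h(71,49)=(71*31+49)%997=256 h(45,70)=(45*31+70)%997=468 -> [954, 823, 731, 784, 256, 468]
L2: h(954,823)=(954*31+823)%997=487 h(731,784)=(731*31+784)%997=514 h(256,468)=(256*31+468)%997=428 -> [487, 514, 428]
L3: h(487,514)=(487*31+514)%997=656 h(428,428)=(428*31+428)%997=735 -> [656, 735]
L4: h(656,735)=(656*31+735)%997=134 -> [134]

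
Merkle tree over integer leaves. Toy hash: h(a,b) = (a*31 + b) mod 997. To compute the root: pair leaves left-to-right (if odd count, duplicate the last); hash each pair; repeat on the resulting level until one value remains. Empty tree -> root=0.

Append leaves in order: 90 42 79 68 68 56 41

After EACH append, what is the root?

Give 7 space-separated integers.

Answer: 90 838 590 579 842 458 603

Derivation:
After append 90 (leaves=[90]):
  L0: [90]
  root=90
After append 42 (leaves=[90, 42]):
  L0: [90, 42]
  L1: h(90,42)=(90*31+42)%997=838 -> [838]
  root=838
After append 79 (leaves=[90, 42, 79]):
  L0: [90, 42, 79]
  L1: h(90,42)=(90*31+42)%997=838 h(79,79)=(79*31+79)%997=534 -> [838, 534]
  L2: h(838,534)=(838*31+534)%997=590 -> [590]
  root=590
After append 68 (leaves=[90, 42, 79, 68]):
  L0: [90, 42, 79, 68]
  L1: h(90,42)=(90*31+42)%997=838 h(79,68)=(79*31+68)%997=523 -> [838, 523]
  L2: h(838,523)=(838*31+523)%997=579 -> [579]
  root=579
After append 68 (leaves=[90, 42, 79, 68, 68]):
  L0: [90, 42, 79, 68, 68]
  L1: h(90,42)=(90*31+42)%997=838 h(79,68)=(79*31+68)%997=523 h(68,68)=(68*31+68)%997=182 -> [838, 523, 182]
  L2: h(838,523)=(838*31+523)%997=579 h(182,182)=(182*31+182)%997=839 -> [579, 839]
  L3: h(579,839)=(579*31+839)%997=842 -> [842]
  root=842
After append 56 (leaves=[90, 42, 79, 68, 68, 56]):
  L0: [90, 42, 79, 68, 68, 56]
  L1: h(90,42)=(90*31+42)%997=838 h(79,68)=(79*31+68)%997=523 h(68,56)=(68*31+56)%997=170 -> [838, 523, 170]
  L2: h(838,523)=(838*31+523)%997=579 h(170,170)=(170*31+170)%997=455 -> [579, 455]
  L3: h(579,455)=(579*31+455)%997=458 -> [458]
  root=458
After append 41 (leaves=[90, 42, 79, 68, 68, 56, 41]):
  L0: [90, 42, 79, 68, 68, 56, 41]
  L1: h(90,42)=(90*31+42)%997=838 h(79,68)=(79*31+68)%997=523 h(68,56)=(68*31+56)%997=170 h(41,41)=(41*31+41)%997=315 -> [838, 523, 170, 315]
  L2: h(838,523)=(838*31+523)%997=579 h(170,315)=(170*31+315)%997=600 -> [579, 600]
  L3: h(579,600)=(579*31+600)%997=603 -> [603]
  root=603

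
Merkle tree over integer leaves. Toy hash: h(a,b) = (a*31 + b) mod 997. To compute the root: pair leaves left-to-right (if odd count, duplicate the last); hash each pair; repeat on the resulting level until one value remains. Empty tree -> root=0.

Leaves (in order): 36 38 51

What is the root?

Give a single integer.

Answer: 517

Derivation:
L0: [36, 38, 51]
L1: h(36,38)=(36*31+38)%997=157 h(51,51)=(51*31+51)%997=635 -> [157, 635]
L2: h(157,635)=(157*31+635)%997=517 -> [517]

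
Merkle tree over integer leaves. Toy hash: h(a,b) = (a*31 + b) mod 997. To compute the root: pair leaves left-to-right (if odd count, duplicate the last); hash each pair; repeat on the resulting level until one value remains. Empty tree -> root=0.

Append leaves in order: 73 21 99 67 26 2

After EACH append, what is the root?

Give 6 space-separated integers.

After append 73 (leaves=[73]):
  L0: [73]
  root=73
After append 21 (leaves=[73, 21]):
  L0: [73, 21]
  L1: h(73,21)=(73*31+21)%997=290 -> [290]
  root=290
After append 99 (leaves=[73, 21, 99]):
  L0: [73, 21, 99]
  L1: h(73,21)=(73*31+21)%997=290 h(99,99)=(99*31+99)%997=177 -> [290, 177]
  L2: h(290,177)=(290*31+177)%997=194 -> [194]
  root=194
After append 67 (leaves=[73, 21, 99, 67]):
  L0: [73, 21, 99, 67]
  L1: h(73,21)=(73*31+21)%997=290 h(99,67)=(99*31+67)%997=145 -> [290, 145]
  L2: h(290,145)=(290*31+145)%997=162 -> [162]
  root=162
After append 26 (leaves=[73, 21, 99, 67, 26]):
  L0: [73, 21, 99, 67, 26]
  L1: h(73,21)=(73*31+21)%997=290 h(99,67)=(99*31+67)%997=145 h(26,26)=(26*31+26)%997=832 -> [290, 145, 832]
  L2: h(290,145)=(290*31+145)%997=162 h(832,832)=(832*31+832)%997=702 -> [162, 702]
  L3: h(162,702)=(162*31+702)%997=739 -> [739]
  root=739
After append 2 (leaves=[73, 21, 99, 67, 26, 2]):
  L0: [73, 21, 99, 67, 26, 2]
  L1: h(73,21)=(73*31+21)%997=290 h(99,67)=(99*31+67)%997=145 h(26,2)=(26*31+2)%997=808 -> [290, 145, 808]
  L2: h(290,145)=(290*31+145)%997=162 h(808,808)=(808*31+808)%997=931 -> [162, 931]
  L3: h(162,931)=(162*31+931)%997=968 -> [968]
  root=968

Answer: 73 290 194 162 739 968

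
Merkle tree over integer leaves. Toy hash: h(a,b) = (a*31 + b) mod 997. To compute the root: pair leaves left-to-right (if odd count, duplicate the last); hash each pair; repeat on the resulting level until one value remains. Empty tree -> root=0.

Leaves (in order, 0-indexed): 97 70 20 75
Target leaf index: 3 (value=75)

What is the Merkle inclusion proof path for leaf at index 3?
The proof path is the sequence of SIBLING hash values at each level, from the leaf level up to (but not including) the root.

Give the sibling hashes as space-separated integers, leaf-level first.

Answer: 20 86

Derivation:
L0 (leaves): [97, 70, 20, 75], target index=3
L1: h(97,70)=(97*31+70)%997=86 [pair 0] h(20,75)=(20*31+75)%997=695 [pair 1] -> [86, 695]
  Sibling for proof at L0: 20
L2: h(86,695)=(86*31+695)%997=370 [pair 0] -> [370]
  Sibling for proof at L1: 86
Root: 370
Proof path (sibling hashes from leaf to root): [20, 86]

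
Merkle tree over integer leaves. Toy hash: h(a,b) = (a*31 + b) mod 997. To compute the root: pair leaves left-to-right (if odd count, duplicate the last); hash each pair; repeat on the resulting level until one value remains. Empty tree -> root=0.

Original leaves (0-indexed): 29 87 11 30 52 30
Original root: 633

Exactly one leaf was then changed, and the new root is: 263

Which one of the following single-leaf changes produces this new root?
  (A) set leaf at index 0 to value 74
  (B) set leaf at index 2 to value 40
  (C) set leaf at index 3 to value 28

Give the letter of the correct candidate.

Original leaves: [29, 87, 11, 30, 52, 30]
Target new root: 263
Try each candidate change and compute the resulting root:
Candidate A: set leaf[0] = 74 -> leaves = [74, 87, 11, 30, 52, 30]
  L0: [74, 87, 11, 30, 52, 30]
  L1: h(74,87)=(74*31+87)%997=387 h(11,30)=(11*31+30)%997=371 h(52,30)=(52*31+30)%997=645 -> [387, 371, 645]
  L2: h(387,371)=(387*31+371)%997=404 h(645,645)=(645*31+645)%997=700 -> [404, 700]
  L3: h(404,700)=(404*31+700)%997=263 -> [263]
  root = 263 == target 263  ** MATCH **
Candidate B: set leaf[2] = 40 -> leaves = [29, 87, 40, 30, 52, 30]
  L0: [29, 87, 40, 30, 52, 30]
  L1: h(29,87)=(29*31+87)%997=986 h(40,30)=(40*31+30)%997=273 h(52,30)=(52*31+30)%997=645 -> [986, 273, 645]
  L2: h(986,273)=(986*31+273)%997=929 h(645,645)=(645*31+645)%997=700 -> [929, 700]
  L3: h(929,700)=(929*31+700)%997=586 -> [586]
  root = 586 != target 263
Candidate C: set leaf[3] = 28 -> leaves = [29, 87, 11, 28, 52, 30]
  L0: [29, 87, 11, 28, 52, 30]
  L1: h(29,87)=(29*31+87)%997=986 h(11,28)=(11*31+28)%997=369 h(52,30)=(52*31+30)%997=645 -> [986, 369, 645]
  L2: h(986,369)=(986*31+369)%997=28 h(645,645)=(645*31+645)%997=700 -> [28, 700]
  L3: h(28,700)=(28*31+700)%997=571 -> [571]
  root = 571 != target 263
Candidate A produces the target root.

Answer: A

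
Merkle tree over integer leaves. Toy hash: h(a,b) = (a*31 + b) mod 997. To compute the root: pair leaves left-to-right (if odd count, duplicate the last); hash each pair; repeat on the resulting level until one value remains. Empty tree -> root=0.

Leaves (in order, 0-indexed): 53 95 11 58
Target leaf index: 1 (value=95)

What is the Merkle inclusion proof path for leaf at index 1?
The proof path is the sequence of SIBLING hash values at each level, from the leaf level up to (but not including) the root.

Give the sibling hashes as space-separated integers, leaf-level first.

Answer: 53 399

Derivation:
L0 (leaves): [53, 95, 11, 58], target index=1
L1: h(53,95)=(53*31+95)%997=741 [pair 0] h(11,58)=(11*31+58)%997=399 [pair 1] -> [741, 399]
  Sibling for proof at L0: 53
L2: h(741,399)=(741*31+399)%997=439 [pair 0] -> [439]
  Sibling for proof at L1: 399
Root: 439
Proof path (sibling hashes from leaf to root): [53, 399]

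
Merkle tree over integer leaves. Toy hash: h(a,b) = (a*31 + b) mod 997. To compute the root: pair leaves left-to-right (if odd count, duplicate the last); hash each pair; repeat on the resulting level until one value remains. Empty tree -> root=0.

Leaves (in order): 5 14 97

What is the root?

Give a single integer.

L0: [5, 14, 97]
L1: h(5,14)=(5*31+14)%997=169 h(97,97)=(97*31+97)%997=113 -> [169, 113]
L2: h(169,113)=(169*31+113)%997=367 -> [367]

Answer: 367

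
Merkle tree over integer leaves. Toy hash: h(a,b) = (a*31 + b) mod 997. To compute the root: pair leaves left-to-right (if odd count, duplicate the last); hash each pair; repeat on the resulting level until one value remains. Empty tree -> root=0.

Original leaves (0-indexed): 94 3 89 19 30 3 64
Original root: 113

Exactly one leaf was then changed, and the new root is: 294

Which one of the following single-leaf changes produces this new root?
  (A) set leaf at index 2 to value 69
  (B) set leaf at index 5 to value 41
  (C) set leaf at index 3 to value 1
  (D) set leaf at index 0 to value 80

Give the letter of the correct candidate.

Original leaves: [94, 3, 89, 19, 30, 3, 64]
Target new root: 294
Try each candidate change and compute the resulting root:
Candidate A: set leaf[2] = 69 -> leaves = [94, 3, 69, 19, 30, 3, 64]
  L0: [94, 3, 69, 19, 30, 3, 64]
  L1: h(94,3)=(94*31+3)%997=923 h(69,19)=(69*31+19)%997=164 h(30,3)=(30*31+3)%997=933 h(64,64)=(64*31+64)%997=54 -> [923, 164, 933, 54]
  L2: h(923,164)=(923*31+164)%997=861 h(933,54)=(933*31+54)%997=64 -> [861, 64]
  L3: h(861,64)=(861*31+64)%997=833 -> [833]
  root = 833 != target 294
Candidate B: set leaf[5] = 41 -> leaves = [94, 3, 89, 19, 30, 41, 64]
  L0: [94, 3, 89, 19, 30, 41, 64]
  L1: h(94,3)=(94*31+3)%997=923 h(89,19)=(89*31+19)%997=784 h(30,41)=(30*31+41)%997=971 h(64,64)=(64*31+64)%997=54 -> [923, 784, 971, 54]
  L2: h(923,784)=(923*31+784)%997=484 h(971,54)=(971*31+54)%997=245 -> [484, 245]
  L3: h(484,245)=(484*31+245)%997=294 -> [294]
  root = 294 == target 294  ** MATCH **
Candidate C: set leaf[3] = 1 -> leaves = [94, 3, 89, 1, 30, 3, 64]
  L0: [94, 3, 89, 1, 30, 3, 64]
  L1: h(94,3)=(94*31+3)%997=923 h(89,1)=(89*31+1)%997=766 h(30,3)=(30*31+3)%997=933 h(64,64)=(64*31+64)%997=54 -> [923, 766, 933, 54]
  L2: h(923,766)=(923*31+766)%997=466 h(933,54)=(933*31+54)%997=64 -> [466, 64]
  L3: h(466,64)=(466*31+64)%997=552 -> [552]
  root = 552 != target 294
Candidate D: set leaf[0] = 80 -> leaves = [80, 3, 89, 19, 30, 3, 64]
  L0: [80, 3, 89, 19, 30, 3, 64]
  L1: h(80,3)=(80*31+3)%997=489 h(89,19)=(89*31+19)%997=784 h(30,3)=(30*31+3)%997=933 h(64,64)=(64*31+64)%997=54 -> [489, 784, 933, 54]
  L2: h(489,784)=(489*31+784)%997=988 h(933,54)=(933*31+54)%997=64 -> [988, 64]
  L3: h(988,64)=(988*31+64)%997=782 -> [782]
  root = 782 != target 294
Candidate B produces the target root.

Answer: B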